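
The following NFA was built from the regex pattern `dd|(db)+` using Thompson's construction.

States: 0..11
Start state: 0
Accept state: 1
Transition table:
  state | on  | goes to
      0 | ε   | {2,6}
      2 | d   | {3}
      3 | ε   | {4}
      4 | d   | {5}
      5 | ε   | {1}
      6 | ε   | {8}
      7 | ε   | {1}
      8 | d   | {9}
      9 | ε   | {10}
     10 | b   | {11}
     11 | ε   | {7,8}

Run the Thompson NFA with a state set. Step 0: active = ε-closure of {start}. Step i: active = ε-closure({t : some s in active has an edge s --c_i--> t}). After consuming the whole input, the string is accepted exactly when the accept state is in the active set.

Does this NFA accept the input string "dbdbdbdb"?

Answer: ACCEPT

Steps:
start: ε-closure({0}) = {0,2,6,8}
'd' @ 1: {3,4,9,10}
'b' @ 2: {1,7,8,11}  [accepting]
'd' @ 3: {9,10}
'b' @ 4: {1,7,8,11}  [accepting]
'd' @ 5: {9,10}
'b' @ 6: {1,7,8,11}  [accepting]
'd' @ 7: {9,10}
'b' @ 8: {1,7,8,11}  [accepting]
end set {1,7,8,11} — state 1 in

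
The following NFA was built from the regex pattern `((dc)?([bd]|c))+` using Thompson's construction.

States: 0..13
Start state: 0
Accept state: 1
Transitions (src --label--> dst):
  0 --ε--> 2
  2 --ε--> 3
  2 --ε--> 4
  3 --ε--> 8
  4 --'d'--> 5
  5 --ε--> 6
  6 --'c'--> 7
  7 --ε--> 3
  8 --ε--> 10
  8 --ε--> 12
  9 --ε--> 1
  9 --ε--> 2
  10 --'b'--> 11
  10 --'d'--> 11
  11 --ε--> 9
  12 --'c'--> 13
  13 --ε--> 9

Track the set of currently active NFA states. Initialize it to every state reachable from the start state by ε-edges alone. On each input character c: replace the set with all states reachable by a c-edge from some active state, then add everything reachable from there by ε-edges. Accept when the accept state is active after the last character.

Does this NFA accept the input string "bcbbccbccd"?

start: ε-closure({0}) = {0,2,3,4,8,10,12}
'b' @ 1: {1,2,3,4,8,9,10,11,12}  [accepting]
'c' @ 2: {1,2,3,4,8,9,10,12,13}  [accepting]
'b' @ 3: {1,2,3,4,8,9,10,11,12}  [accepting]
'b' @ 4: {1,2,3,4,8,9,10,11,12}  [accepting]
'c' @ 5: {1,2,3,4,8,9,10,12,13}  [accepting]
'c' @ 6: {1,2,3,4,8,9,10,12,13}  [accepting]
'b' @ 7: {1,2,3,4,8,9,10,11,12}  [accepting]
'c' @ 8: {1,2,3,4,8,9,10,12,13}  [accepting]
'c' @ 9: {1,2,3,4,8,9,10,12,13}  [accepting]
'd' @ 10: {1,2,3,4,5,6,8,9,10,11,12}  [accepting]
final: {1,2,3,4,5,6,8,9,10,11,12}; accept 1 in set

Answer: ACCEPT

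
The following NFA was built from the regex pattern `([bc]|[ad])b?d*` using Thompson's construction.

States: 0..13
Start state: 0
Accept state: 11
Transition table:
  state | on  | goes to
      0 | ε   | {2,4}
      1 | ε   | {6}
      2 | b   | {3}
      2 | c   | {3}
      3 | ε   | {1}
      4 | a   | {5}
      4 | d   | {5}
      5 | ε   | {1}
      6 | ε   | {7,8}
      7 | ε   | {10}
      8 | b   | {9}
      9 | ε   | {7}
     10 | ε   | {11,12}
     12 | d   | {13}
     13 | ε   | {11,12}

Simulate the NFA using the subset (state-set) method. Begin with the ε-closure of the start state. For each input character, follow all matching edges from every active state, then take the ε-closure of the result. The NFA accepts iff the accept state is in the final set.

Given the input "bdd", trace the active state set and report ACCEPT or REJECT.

S₀ = ε-closure({0}) = {0,2,4}
'b' @ 1: {1,3,6,7,8,10,11,12}  ✓accept
'd' @ 2: {11,12,13}  ✓accept
'd' @ 3: {11,12,13}  ✓accept
end set {11,12,13} — state 11 in

Answer: ACCEPT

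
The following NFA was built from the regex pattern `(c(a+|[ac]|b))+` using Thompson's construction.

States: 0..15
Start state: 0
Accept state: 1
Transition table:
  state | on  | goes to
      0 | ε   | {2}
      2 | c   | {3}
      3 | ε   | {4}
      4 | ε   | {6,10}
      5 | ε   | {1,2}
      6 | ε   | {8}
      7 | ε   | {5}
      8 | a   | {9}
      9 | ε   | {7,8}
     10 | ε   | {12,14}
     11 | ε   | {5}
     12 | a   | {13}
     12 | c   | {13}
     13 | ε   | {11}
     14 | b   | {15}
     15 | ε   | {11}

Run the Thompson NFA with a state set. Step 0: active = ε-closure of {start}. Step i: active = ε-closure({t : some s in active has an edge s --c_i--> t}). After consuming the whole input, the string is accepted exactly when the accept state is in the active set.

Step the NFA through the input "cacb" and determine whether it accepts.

Answer: ACCEPT

Trace:
start: ε-closure({0}) = {0,2}
'c' @ 1: {3,4,6,8,10,12,14}
'a' @ 2: {1,2,5,7,8,9,11,13}  ✓accept
'c' @ 3: {3,4,6,8,10,12,14}
'b' @ 4: {1,2,5,11,15}  ✓accept
final: {1,2,5,11,15}; accept 1 in set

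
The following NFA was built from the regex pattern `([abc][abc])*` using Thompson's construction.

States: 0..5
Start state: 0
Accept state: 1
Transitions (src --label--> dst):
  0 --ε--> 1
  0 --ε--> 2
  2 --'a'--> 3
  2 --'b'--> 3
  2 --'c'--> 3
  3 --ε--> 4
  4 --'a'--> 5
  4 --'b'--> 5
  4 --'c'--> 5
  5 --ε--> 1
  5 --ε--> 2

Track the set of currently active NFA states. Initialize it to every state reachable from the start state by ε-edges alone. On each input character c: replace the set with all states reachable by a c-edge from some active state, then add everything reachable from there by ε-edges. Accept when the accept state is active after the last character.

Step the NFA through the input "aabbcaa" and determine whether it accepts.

initial (ε-close {0}): {0,1,2}
'a' @ 1: {3,4}
'a' @ 2: {1,2,5}  [accepting]
'b' @ 3: {3,4}
'b' @ 4: {1,2,5}  [accepting]
'c' @ 5: {3,4}
'a' @ 6: {1,2,5}  [accepting]
'a' @ 7: {3,4}
after full input: {3,4}  (accept=1 not in)

Answer: REJECT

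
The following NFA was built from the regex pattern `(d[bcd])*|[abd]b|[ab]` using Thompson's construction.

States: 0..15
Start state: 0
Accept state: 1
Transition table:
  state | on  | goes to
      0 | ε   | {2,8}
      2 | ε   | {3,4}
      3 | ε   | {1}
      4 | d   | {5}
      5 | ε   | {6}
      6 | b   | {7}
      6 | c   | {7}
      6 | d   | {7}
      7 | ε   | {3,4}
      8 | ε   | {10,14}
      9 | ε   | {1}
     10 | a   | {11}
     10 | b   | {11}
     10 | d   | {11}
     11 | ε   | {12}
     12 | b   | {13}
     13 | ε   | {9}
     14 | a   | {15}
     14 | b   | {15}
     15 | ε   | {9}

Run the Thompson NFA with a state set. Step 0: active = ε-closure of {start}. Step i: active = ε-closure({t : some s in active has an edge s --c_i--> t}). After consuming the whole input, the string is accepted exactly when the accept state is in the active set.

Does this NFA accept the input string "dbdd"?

initial (ε-close {0}): {0,1,2,3,4,8,10,14}
'd' @ 1: {5,6,11,12}
'b' @ 2: {1,3,4,7,9,13}  (accept∈set)
'd' @ 3: {5,6}
'd' @ 4: {1,3,4,7}  (accept∈set)
after full input: {1,3,4,7}  (accept=1 in)

Answer: ACCEPT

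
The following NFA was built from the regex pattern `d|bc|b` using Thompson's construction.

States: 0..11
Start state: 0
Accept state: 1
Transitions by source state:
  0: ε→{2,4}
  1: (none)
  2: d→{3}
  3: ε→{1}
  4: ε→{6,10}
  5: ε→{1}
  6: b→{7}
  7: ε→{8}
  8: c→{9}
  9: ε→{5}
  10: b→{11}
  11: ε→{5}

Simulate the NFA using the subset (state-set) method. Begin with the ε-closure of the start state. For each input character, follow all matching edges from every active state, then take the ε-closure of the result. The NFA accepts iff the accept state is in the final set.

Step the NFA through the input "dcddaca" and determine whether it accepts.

S₀ = ε-closure({0}) = {0,2,4,6,10}
'd' @ 1: {1,3}  ✓accept
'c' @ 2: {}  — dead — no transitions
rest 'ddaca' ignored (set empty)
after full input: {}  (accept=1 not in)

Answer: REJECT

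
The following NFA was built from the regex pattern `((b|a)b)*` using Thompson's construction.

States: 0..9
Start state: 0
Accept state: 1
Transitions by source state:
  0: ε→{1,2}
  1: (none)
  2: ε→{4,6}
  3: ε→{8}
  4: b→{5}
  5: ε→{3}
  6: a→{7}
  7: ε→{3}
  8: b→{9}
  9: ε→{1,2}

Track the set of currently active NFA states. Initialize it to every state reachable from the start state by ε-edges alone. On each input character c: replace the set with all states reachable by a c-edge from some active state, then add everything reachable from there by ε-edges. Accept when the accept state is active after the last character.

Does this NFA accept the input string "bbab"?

Answer: ACCEPT

Derivation:
start: ε-closure({0}) = {0,1,2,4,6}
'b' @ 1: {3,5,8}
'b' @ 2: {1,2,4,6,9}  [accepting]
'a' @ 3: {3,7,8}
'b' @ 4: {1,2,4,6,9}  [accepting]
final: {1,2,4,6,9}; accept 1 in set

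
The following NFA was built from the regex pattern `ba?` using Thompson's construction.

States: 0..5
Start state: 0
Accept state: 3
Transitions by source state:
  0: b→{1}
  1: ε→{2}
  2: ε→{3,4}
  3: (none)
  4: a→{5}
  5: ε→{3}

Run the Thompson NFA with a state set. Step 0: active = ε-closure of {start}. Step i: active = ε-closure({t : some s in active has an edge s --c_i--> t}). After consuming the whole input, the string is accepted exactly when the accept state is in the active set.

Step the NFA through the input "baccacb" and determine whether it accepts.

Answer: REJECT

Trace:
initial (ε-close {0}): {0}
'b' @ 1: {1,2,3,4}  ✓accept
'a' @ 2: {3,5}  ✓accept
'c' @ 3: {}  — no active states
rest 'cacb' ignored (set empty)
after full input: {}  (accept=3 not in)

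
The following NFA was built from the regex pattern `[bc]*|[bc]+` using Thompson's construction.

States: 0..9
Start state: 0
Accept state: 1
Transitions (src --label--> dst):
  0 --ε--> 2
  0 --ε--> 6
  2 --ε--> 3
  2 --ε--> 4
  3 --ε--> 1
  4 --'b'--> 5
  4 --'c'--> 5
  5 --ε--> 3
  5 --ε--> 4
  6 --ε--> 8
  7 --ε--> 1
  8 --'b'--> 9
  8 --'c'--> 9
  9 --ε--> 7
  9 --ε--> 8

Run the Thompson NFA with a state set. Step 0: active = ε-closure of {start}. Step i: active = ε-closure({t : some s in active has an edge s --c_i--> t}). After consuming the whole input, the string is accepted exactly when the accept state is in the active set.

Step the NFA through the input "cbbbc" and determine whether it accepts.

Answer: ACCEPT

Steps:
start: ε-closure({0}) = {0,1,2,3,4,6,8}
'c' @ 1: {1,3,4,5,7,8,9}  [accepting]
'b' @ 2: {1,3,4,5,7,8,9}  [accepting]
'b' @ 3: {1,3,4,5,7,8,9}  [accepting]
'b' @ 4: {1,3,4,5,7,8,9}  [accepting]
'c' @ 5: {1,3,4,5,7,8,9}  [accepting]
final: {1,3,4,5,7,8,9}; accept 1 in set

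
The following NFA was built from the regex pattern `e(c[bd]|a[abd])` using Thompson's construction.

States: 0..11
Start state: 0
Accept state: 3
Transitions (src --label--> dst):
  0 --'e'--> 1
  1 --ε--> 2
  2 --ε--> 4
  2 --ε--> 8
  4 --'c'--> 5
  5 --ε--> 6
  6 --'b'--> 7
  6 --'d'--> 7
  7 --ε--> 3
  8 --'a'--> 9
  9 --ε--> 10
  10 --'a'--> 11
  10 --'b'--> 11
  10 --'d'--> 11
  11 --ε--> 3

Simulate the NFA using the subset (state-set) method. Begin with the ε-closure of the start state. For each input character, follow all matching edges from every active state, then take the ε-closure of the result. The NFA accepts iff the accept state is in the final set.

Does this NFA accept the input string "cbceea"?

Answer: REJECT

Steps:
start: ε-closure({0}) = {0}
'c' @ 1: {}  — dead — no transitions
rest 'bceea' ignored (set empty)
end set {} — state 3 not in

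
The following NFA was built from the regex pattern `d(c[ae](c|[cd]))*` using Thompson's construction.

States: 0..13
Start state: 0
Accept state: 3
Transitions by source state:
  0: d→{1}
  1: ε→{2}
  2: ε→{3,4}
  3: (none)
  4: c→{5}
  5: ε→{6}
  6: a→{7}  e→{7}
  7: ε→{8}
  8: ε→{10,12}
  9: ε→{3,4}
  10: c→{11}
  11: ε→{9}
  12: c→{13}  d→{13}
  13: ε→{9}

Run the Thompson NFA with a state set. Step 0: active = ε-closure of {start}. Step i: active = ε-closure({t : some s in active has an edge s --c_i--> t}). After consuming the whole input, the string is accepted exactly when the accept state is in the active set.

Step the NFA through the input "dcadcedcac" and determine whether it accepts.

Answer: ACCEPT

Steps:
S₀ = ε-closure({0}) = {0}
'd' @ 1: {1,2,3,4}  ✓accept
'c' @ 2: {5,6}
'a' @ 3: {7,8,10,12}
'd' @ 4: {3,4,9,13}  ✓accept
'c' @ 5: {5,6}
'e' @ 6: {7,8,10,12}
'd' @ 7: {3,4,9,13}  ✓accept
'c' @ 8: {5,6}
'a' @ 9: {7,8,10,12}
'c' @ 10: {3,4,9,11,13}  ✓accept
after full input: {3,4,9,11,13}  (accept=3 in)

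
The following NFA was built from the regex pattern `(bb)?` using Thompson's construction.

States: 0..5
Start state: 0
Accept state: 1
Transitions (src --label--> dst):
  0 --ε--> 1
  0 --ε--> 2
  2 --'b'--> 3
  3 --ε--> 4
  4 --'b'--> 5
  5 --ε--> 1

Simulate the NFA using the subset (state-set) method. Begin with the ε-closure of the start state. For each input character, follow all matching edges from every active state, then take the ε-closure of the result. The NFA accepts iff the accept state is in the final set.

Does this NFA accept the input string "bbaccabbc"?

start: ε-closure({0}) = {0,1,2}
'b' @ 1: {3,4}
'b' @ 2: {1,5}  (accept∈set)
'a' @ 3: {}  — no active states
rest 'ccabbc' ignored (set empty)
end set {} — state 1 not in

Answer: REJECT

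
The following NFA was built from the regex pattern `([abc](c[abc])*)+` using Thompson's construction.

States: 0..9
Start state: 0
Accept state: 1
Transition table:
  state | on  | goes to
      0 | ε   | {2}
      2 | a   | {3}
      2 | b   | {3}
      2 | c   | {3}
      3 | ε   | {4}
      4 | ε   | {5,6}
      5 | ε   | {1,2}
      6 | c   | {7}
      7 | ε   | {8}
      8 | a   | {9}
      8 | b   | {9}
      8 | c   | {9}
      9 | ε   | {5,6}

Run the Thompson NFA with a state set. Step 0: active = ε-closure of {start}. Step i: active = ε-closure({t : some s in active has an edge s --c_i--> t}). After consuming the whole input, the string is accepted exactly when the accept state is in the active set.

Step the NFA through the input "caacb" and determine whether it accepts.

initial (ε-close {0}): {0,2}
'c' @ 1: {1,2,3,4,5,6}  ✓accept
'a' @ 2: {1,2,3,4,5,6}  ✓accept
'a' @ 3: {1,2,3,4,5,6}  ✓accept
'c' @ 4: {1,2,3,4,5,6,7,8}  ✓accept
'b' @ 5: {1,2,3,4,5,6,9}  ✓accept
end set {1,2,3,4,5,6,9} — state 1 in

Answer: ACCEPT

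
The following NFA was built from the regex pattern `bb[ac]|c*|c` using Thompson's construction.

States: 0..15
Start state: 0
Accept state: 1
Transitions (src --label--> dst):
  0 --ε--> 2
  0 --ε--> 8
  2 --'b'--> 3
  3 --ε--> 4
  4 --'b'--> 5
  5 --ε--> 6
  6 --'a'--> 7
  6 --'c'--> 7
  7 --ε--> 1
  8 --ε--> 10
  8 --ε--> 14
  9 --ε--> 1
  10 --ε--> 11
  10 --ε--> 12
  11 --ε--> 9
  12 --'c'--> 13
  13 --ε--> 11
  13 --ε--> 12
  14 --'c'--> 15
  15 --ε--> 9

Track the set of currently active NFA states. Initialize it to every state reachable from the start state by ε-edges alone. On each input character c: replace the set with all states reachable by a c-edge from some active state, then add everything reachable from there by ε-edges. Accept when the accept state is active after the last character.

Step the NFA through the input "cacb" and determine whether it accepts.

Answer: REJECT

Derivation:
initial (ε-close {0}): {0,1,2,8,9,10,11,12,14}
'c' @ 1: {1,9,11,12,13,15}  (accept∈set)
'a' @ 2: {}  — dead — no transitions
rest 'cb' ignored (set empty)
end set {} — state 1 not in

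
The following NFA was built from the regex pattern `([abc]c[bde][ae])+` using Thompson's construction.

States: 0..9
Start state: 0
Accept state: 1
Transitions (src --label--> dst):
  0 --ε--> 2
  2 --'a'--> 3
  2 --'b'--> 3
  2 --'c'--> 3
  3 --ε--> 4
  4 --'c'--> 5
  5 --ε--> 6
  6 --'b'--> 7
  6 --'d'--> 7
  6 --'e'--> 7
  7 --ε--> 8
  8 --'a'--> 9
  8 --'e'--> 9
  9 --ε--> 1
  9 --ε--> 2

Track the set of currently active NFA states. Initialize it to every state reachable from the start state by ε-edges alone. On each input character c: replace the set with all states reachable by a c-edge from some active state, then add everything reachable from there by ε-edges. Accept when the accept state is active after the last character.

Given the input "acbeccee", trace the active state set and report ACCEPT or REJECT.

S₀ = ε-closure({0}) = {0,2}
'a' @ 1: {3,4}
'c' @ 2: {5,6}
'b' @ 3: {7,8}
'e' @ 4: {1,2,9}  [accepting]
'c' @ 5: {3,4}
'c' @ 6: {5,6}
'e' @ 7: {7,8}
'e' @ 8: {1,2,9}  [accepting]
final: {1,2,9}; accept 1 in set

Answer: ACCEPT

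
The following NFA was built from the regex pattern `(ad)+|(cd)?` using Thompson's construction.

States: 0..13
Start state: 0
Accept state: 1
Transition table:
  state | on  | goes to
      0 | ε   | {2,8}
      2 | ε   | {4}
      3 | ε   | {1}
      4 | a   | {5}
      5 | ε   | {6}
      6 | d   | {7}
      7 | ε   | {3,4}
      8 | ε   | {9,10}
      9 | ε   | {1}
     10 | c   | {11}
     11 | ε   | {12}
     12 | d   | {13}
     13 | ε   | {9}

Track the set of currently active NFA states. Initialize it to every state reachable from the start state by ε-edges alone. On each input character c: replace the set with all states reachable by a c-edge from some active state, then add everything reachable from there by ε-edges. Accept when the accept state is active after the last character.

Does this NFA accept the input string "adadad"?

S₀ = ε-closure({0}) = {0,1,2,4,8,9,10}
'a' @ 1: {5,6}
'd' @ 2: {1,3,4,7}  ✓accept
'a' @ 3: {5,6}
'd' @ 4: {1,3,4,7}  ✓accept
'a' @ 5: {5,6}
'd' @ 6: {1,3,4,7}  ✓accept
final: {1,3,4,7}; accept 1 in set

Answer: ACCEPT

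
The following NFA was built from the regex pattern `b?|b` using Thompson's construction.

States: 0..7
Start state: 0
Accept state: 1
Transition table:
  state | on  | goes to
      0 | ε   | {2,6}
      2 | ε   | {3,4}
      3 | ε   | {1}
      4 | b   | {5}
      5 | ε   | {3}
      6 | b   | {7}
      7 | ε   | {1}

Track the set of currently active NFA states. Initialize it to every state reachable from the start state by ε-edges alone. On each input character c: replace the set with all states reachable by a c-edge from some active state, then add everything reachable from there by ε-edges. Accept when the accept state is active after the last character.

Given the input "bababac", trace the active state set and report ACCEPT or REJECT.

Answer: REJECT

Steps:
start: ε-closure({0}) = {0,1,2,3,4,6}
'b' @ 1: {1,3,5,7}  (accept∈set)
'a' @ 2: {}  — state set empty
rest 'babac' ignored (set empty)
final: {}; accept 1 not in set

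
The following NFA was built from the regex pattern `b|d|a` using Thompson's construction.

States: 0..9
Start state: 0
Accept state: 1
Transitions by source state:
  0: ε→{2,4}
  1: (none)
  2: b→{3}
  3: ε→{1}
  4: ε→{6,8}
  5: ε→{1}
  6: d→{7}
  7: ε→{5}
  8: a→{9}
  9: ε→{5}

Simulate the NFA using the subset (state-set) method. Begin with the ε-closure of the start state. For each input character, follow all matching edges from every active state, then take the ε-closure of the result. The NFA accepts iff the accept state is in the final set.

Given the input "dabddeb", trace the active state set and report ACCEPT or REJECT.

Answer: REJECT

Steps:
start: ε-closure({0}) = {0,2,4,6,8}
'd' @ 1: {1,5,7}  (accept∈set)
'a' @ 2: {}  — dead — no transitions
rest 'bddeb' ignored (set empty)
end set {} — state 1 not in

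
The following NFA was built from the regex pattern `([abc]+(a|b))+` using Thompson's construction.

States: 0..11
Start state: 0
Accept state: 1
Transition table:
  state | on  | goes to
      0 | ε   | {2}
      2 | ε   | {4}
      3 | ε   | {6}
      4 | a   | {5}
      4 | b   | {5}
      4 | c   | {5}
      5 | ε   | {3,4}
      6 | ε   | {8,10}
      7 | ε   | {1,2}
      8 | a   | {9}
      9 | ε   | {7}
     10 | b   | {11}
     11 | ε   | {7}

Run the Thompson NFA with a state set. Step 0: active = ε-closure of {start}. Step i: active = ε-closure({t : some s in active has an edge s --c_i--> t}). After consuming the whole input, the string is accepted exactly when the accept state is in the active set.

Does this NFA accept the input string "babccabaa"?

start: ε-closure({0}) = {0,2,4}
'b' @ 1: {3,4,5,6,8,10}
'a' @ 2: {1,2,3,4,5,6,7,8,9,10}  (accept∈set)
'b' @ 3: {1,2,3,4,5,6,7,8,10,11}  (accept∈set)
'c' @ 4: {3,4,5,6,8,10}
'c' @ 5: {3,4,5,6,8,10}
'a' @ 6: {1,2,3,4,5,6,7,8,9,10}  (accept∈set)
'b' @ 7: {1,2,3,4,5,6,7,8,10,11}  (accept∈set)
'a' @ 8: {1,2,3,4,5,6,7,8,9,10}  (accept∈set)
'a' @ 9: {1,2,3,4,5,6,7,8,9,10}  (accept∈set)
final: {1,2,3,4,5,6,7,8,9,10}; accept 1 in set

Answer: ACCEPT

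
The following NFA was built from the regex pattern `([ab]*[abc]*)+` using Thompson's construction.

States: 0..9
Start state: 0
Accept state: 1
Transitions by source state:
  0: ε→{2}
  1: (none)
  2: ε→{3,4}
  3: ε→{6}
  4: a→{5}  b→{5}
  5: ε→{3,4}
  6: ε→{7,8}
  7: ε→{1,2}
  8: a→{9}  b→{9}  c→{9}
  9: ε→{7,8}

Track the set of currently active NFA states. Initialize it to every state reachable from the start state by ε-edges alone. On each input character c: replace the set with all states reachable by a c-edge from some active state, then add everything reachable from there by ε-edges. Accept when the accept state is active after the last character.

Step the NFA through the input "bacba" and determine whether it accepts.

Answer: ACCEPT

Steps:
S₀ = ε-closure({0}) = {0,1,2,3,4,6,7,8}
'b' @ 1: {1,2,3,4,5,6,7,8,9}  ✓accept
'a' @ 2: {1,2,3,4,5,6,7,8,9}  ✓accept
'c' @ 3: {1,2,3,4,6,7,8,9}  ✓accept
'b' @ 4: {1,2,3,4,5,6,7,8,9}  ✓accept
'a' @ 5: {1,2,3,4,5,6,7,8,9}  ✓accept
final: {1,2,3,4,5,6,7,8,9}; accept 1 in set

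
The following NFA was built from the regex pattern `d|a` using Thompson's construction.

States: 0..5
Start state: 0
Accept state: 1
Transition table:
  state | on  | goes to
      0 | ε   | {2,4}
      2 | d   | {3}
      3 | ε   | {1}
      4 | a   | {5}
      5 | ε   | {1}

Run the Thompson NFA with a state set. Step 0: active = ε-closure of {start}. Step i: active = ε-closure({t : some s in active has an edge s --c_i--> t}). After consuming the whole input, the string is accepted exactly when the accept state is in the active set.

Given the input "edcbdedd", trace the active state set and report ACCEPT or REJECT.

S₀ = ε-closure({0}) = {0,2,4}
'e' @ 1: {}  — dead — no transitions
rest 'dcbdedd' ignored (set empty)
final: {}; accept 1 not in set

Answer: REJECT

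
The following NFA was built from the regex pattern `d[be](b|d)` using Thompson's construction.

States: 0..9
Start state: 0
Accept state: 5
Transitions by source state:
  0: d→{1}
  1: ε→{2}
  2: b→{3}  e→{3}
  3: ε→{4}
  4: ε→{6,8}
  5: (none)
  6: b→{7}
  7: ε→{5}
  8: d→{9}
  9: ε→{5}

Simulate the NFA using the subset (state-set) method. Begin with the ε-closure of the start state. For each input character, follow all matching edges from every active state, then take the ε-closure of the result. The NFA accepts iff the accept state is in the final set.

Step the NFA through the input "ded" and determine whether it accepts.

initial (ε-close {0}): {0}
'd' @ 1: {1,2}
'e' @ 2: {3,4,6,8}
'd' @ 3: {5,9}  [accepting]
after full input: {5,9}  (accept=5 in)

Answer: ACCEPT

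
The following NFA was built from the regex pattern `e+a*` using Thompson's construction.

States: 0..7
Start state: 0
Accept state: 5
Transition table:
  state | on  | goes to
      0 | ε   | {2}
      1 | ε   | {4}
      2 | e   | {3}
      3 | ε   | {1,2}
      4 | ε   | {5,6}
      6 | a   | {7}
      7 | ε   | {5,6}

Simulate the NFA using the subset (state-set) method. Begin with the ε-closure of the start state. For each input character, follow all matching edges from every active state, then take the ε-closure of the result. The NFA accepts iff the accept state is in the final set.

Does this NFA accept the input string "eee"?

Answer: ACCEPT

Trace:
S₀ = ε-closure({0}) = {0,2}
'e' @ 1: {1,2,3,4,5,6}  (accept∈set)
'e' @ 2: {1,2,3,4,5,6}  (accept∈set)
'e' @ 3: {1,2,3,4,5,6}  (accept∈set)
final: {1,2,3,4,5,6}; accept 5 in set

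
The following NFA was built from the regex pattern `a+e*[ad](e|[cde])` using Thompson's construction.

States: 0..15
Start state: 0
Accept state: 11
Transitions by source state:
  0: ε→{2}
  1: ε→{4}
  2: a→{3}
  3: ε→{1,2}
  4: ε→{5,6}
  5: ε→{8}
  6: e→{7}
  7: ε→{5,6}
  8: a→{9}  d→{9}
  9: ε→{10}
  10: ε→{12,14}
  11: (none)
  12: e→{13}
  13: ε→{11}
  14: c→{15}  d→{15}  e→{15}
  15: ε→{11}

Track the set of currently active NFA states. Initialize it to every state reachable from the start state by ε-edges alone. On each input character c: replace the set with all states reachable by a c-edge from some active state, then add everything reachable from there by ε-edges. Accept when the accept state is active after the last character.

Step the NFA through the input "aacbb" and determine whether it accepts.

Answer: REJECT

Trace:
start: ε-closure({0}) = {0,2}
'a' @ 1: {1,2,3,4,5,6,8}
'a' @ 2: {1,2,3,4,5,6,8,9,10,12,14}
'c' @ 3: {11,15}  ✓accept
'b' @ 4: {}  — no active states
rest 'b' ignored (set empty)
after full input: {}  (accept=11 not in)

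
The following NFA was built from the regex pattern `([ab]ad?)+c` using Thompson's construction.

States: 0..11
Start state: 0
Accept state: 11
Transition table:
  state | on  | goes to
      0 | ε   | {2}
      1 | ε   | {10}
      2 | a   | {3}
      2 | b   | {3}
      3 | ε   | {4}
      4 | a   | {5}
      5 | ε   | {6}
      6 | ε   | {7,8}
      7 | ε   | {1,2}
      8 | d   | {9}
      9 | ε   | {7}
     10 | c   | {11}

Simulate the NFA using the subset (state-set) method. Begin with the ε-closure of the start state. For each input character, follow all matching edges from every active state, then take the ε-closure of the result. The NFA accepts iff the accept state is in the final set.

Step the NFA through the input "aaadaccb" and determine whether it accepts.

Answer: REJECT

Steps:
S₀ = ε-closure({0}) = {0,2}
'a' @ 1: {3,4}
'a' @ 2: {1,2,5,6,7,8,10}
'a' @ 3: {3,4}
'd' @ 4: {}  — dead — no transitions
rest 'accb' ignored (set empty)
end set {} — state 11 not in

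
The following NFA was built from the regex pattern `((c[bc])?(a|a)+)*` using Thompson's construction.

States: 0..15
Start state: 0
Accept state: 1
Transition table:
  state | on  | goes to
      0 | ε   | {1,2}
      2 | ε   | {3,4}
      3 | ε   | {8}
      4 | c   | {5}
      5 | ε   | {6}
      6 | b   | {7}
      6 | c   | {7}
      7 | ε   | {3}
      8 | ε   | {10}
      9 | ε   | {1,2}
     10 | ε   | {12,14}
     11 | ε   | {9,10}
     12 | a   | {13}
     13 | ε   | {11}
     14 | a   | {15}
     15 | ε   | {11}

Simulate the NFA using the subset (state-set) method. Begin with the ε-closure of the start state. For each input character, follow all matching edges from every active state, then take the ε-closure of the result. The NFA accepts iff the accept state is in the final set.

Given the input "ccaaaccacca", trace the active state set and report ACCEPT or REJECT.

S₀ = ε-closure({0}) = {0,1,2,3,4,8,10,12,14}
'c' @ 1: {5,6}
'c' @ 2: {3,7,8,10,12,14}
'a' @ 3: {1,2,3,4,8,9,10,11,12,13,14,15}  [accepting]
'a' @ 4: {1,2,3,4,8,9,10,11,12,13,14,15}  [accepting]
'a' @ 5: {1,2,3,4,8,9,10,11,12,13,14,15}  [accepting]
'c' @ 6: {5,6}
'c' @ 7: {3,7,8,10,12,14}
'a' @ 8: {1,2,3,4,8,9,10,11,12,13,14,15}  [accepting]
'c' @ 9: {5,6}
'c' @ 10: {3,7,8,10,12,14}
'a' @ 11: {1,2,3,4,8,9,10,11,12,13,14,15}  [accepting]
after full input: {1,2,3,4,8,9,10,11,12,13,14,15}  (accept=1 in)

Answer: ACCEPT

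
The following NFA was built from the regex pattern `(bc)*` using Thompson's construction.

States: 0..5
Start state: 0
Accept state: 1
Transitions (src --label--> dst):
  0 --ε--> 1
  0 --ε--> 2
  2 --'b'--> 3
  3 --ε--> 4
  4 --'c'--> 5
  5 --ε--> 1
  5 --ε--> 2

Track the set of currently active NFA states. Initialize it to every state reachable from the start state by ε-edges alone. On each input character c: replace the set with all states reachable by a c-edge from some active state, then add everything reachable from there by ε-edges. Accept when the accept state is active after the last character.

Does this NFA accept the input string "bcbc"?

Answer: ACCEPT

Trace:
S₀ = ε-closure({0}) = {0,1,2}
'b' @ 1: {3,4}
'c' @ 2: {1,2,5}  ✓accept
'b' @ 3: {3,4}
'c' @ 4: {1,2,5}  ✓accept
final: {1,2,5}; accept 1 in set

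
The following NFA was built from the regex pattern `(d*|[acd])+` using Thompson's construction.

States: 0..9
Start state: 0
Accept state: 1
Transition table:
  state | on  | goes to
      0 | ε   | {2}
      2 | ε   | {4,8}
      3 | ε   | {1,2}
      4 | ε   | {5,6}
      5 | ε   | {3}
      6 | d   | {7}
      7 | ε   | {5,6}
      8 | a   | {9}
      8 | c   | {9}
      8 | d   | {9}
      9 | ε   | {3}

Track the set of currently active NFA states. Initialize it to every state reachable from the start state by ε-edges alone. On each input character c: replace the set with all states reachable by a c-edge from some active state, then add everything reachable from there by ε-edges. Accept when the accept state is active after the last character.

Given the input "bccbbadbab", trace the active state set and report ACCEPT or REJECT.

Answer: REJECT

Steps:
initial (ε-close {0}): {0,1,2,3,4,5,6,8}
'b' @ 1: {}  — no active states
rest 'ccbbadbab' ignored (set empty)
end set {} — state 1 not in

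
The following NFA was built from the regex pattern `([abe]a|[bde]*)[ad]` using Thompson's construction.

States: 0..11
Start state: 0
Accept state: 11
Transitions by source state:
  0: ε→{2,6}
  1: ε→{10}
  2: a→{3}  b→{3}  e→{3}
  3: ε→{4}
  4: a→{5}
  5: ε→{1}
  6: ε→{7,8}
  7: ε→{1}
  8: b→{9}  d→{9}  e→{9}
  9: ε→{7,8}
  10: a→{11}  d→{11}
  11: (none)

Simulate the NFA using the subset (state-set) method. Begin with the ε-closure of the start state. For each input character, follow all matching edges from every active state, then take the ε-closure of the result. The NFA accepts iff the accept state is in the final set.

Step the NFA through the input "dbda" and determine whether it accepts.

S₀ = ε-closure({0}) = {0,1,2,6,7,8,10}
'd' @ 1: {1,7,8,9,10,11}  ✓accept
'b' @ 2: {1,7,8,9,10}
'd' @ 3: {1,7,8,9,10,11}  ✓accept
'a' @ 4: {11}  ✓accept
after full input: {11}  (accept=11 in)

Answer: ACCEPT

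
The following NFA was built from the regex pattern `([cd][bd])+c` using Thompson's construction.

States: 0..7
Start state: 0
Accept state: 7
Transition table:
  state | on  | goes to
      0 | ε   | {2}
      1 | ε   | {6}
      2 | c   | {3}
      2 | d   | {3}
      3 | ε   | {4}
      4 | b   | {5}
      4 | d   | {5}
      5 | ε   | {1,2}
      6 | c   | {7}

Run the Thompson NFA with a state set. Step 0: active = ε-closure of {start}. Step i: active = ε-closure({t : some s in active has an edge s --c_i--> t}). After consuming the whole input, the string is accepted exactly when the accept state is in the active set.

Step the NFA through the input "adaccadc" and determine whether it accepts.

Answer: REJECT

Trace:
initial (ε-close {0}): {0,2}
'a' @ 1: {}  — dead — no transitions
rest 'daccadc' ignored (set empty)
after full input: {}  (accept=7 not in)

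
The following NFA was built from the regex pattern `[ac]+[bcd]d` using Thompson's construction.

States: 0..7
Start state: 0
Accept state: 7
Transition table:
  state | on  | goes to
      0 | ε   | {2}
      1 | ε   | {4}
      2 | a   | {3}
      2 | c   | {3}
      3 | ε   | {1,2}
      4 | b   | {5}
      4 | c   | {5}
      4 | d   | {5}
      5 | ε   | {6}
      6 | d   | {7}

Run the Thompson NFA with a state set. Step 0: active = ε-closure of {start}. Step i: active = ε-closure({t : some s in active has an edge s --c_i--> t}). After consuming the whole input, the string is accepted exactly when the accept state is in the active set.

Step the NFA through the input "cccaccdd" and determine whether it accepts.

start: ε-closure({0}) = {0,2}
'c' @ 1: {1,2,3,4}
'c' @ 2: {1,2,3,4,5,6}
'c' @ 3: {1,2,3,4,5,6}
'a' @ 4: {1,2,3,4}
'c' @ 5: {1,2,3,4,5,6}
'c' @ 6: {1,2,3,4,5,6}
'd' @ 7: {5,6,7}  [accepting]
'd' @ 8: {7}  [accepting]
final: {7}; accept 7 in set

Answer: ACCEPT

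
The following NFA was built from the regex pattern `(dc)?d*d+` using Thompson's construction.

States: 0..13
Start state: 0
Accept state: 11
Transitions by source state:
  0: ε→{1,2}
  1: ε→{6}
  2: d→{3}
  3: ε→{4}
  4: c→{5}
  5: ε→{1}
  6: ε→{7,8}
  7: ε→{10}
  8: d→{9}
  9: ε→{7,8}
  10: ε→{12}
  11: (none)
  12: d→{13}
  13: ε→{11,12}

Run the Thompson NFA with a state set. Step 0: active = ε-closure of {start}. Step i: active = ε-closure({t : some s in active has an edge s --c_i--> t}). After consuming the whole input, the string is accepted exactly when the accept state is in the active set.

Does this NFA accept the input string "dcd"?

Answer: ACCEPT

Trace:
S₀ = ε-closure({0}) = {0,1,2,6,7,8,10,12}
'd' @ 1: {3,4,7,8,9,10,11,12,13}  [accepting]
'c' @ 2: {1,5,6,7,8,10,12}
'd' @ 3: {7,8,9,10,11,12,13}  [accepting]
final: {7,8,9,10,11,12,13}; accept 11 in set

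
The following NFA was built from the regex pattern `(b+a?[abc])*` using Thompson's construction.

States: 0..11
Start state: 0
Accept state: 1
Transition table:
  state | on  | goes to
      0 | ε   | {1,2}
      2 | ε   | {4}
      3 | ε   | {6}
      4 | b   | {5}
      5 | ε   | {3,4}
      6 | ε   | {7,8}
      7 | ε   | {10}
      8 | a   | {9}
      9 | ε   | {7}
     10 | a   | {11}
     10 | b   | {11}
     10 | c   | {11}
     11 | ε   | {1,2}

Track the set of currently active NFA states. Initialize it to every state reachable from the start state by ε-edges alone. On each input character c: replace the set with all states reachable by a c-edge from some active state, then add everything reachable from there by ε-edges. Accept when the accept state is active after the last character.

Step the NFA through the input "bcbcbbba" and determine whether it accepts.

initial (ε-close {0}): {0,1,2,4}
'b' @ 1: {3,4,5,6,7,8,10}
'c' @ 2: {1,2,4,11}  (accept∈set)
'b' @ 3: {3,4,5,6,7,8,10}
'c' @ 4: {1,2,4,11}  (accept∈set)
'b' @ 5: {3,4,5,6,7,8,10}
'b' @ 6: {1,2,3,4,5,6,7,8,10,11}  (accept∈set)
'b' @ 7: {1,2,3,4,5,6,7,8,10,11}  (accept∈set)
'a' @ 8: {1,2,4,7,9,10,11}  (accept∈set)
end set {1,2,4,7,9,10,11} — state 1 in

Answer: ACCEPT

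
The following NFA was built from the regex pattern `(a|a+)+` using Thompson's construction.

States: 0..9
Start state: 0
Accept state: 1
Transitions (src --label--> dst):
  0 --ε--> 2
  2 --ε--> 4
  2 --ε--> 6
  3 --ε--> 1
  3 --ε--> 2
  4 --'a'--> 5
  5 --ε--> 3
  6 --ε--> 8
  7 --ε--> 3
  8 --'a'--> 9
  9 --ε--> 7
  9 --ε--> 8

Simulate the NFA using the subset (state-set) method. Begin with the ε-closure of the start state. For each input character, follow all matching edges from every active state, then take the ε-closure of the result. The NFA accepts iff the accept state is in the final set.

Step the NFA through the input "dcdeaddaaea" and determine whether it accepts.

Answer: REJECT

Trace:
S₀ = ε-closure({0}) = {0,2,4,6,8}
'd' @ 1: {}  — state set empty
rest 'cdeaddaaea' ignored (set empty)
end set {} — state 1 not in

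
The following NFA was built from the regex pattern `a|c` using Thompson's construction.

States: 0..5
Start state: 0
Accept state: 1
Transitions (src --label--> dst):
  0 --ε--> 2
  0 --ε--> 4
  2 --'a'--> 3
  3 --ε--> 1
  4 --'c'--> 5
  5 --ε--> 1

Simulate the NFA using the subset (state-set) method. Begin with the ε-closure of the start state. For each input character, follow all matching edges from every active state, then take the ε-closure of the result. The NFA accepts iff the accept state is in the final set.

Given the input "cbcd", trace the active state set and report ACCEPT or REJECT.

Answer: REJECT

Trace:
start: ε-closure({0}) = {0,2,4}
'c' @ 1: {1,5}  ✓accept
'b' @ 2: {}  — no active states
rest 'cd' ignored (set empty)
after full input: {}  (accept=1 not in)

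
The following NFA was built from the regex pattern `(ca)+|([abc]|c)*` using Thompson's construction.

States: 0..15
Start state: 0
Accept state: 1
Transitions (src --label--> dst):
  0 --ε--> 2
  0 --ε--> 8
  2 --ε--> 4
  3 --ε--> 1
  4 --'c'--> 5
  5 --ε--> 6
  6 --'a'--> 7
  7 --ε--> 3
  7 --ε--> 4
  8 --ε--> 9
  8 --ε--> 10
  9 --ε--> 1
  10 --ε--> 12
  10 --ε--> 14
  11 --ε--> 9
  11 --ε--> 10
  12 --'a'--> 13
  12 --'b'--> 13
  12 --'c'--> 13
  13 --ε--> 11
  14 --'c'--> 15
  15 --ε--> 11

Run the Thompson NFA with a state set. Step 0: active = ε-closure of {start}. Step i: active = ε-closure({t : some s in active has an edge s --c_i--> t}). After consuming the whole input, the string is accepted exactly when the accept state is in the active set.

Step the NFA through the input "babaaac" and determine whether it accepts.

initial (ε-close {0}): {0,1,2,4,8,9,10,12,14}
'b' @ 1: {1,9,10,11,12,13,14}  [accepting]
'a' @ 2: {1,9,10,11,12,13,14}  [accepting]
'b' @ 3: {1,9,10,11,12,13,14}  [accepting]
'a' @ 4: {1,9,10,11,12,13,14}  [accepting]
'a' @ 5: {1,9,10,11,12,13,14}  [accepting]
'a' @ 6: {1,9,10,11,12,13,14}  [accepting]
'c' @ 7: {1,9,10,11,12,13,14,15}  [accepting]
after full input: {1,9,10,11,12,13,14,15}  (accept=1 in)

Answer: ACCEPT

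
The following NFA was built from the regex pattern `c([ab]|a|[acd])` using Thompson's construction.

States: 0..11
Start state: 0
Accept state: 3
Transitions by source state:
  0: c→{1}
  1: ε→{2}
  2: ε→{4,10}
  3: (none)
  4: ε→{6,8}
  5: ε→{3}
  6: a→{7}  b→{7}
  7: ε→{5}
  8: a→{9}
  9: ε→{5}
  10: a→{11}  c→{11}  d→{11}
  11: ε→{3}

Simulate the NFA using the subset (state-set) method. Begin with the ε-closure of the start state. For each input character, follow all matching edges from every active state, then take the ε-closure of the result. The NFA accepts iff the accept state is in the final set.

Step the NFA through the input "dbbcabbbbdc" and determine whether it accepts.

Answer: REJECT

Derivation:
initial (ε-close {0}): {0}
'd' @ 1: {}  — dead — no transitions
rest 'bbcabbbbdc' ignored (set empty)
final: {}; accept 3 not in set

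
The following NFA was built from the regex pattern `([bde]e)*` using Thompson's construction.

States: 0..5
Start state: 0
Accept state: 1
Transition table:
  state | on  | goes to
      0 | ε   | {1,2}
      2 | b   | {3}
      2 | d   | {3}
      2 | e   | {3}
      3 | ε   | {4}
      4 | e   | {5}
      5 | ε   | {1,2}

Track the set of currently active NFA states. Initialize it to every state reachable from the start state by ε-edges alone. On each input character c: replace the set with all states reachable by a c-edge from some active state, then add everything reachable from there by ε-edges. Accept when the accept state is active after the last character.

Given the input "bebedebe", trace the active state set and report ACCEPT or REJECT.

Answer: ACCEPT

Steps:
start: ε-closure({0}) = {0,1,2}
'b' @ 1: {3,4}
'e' @ 2: {1,2,5}  ✓accept
'b' @ 3: {3,4}
'e' @ 4: {1,2,5}  ✓accept
'd' @ 5: {3,4}
'e' @ 6: {1,2,5}  ✓accept
'b' @ 7: {3,4}
'e' @ 8: {1,2,5}  ✓accept
after full input: {1,2,5}  (accept=1 in)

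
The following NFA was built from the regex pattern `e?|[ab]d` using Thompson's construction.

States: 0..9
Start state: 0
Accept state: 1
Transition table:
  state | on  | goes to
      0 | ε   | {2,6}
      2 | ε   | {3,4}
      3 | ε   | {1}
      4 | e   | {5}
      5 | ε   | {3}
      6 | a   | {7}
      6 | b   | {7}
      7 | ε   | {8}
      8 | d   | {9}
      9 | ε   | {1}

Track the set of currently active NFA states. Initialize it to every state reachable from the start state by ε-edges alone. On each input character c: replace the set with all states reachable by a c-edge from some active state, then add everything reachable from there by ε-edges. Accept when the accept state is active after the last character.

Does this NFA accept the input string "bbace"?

Answer: REJECT

Steps:
start: ε-closure({0}) = {0,1,2,3,4,6}
'b' @ 1: {7,8}
'b' @ 2: {}  — no active states
rest 'ace' ignored (set empty)
end set {} — state 1 not in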